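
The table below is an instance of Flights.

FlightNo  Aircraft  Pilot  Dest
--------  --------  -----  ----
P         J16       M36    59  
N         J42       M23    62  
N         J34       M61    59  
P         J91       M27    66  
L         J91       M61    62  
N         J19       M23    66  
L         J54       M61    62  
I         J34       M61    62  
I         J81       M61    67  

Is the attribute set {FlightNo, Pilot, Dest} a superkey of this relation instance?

Two distinct rows share (FlightNo=L, Pilot=M61, Dest=62), so {FlightNo, Pilot, Dest} does not determine every attribute — not a superkey.

No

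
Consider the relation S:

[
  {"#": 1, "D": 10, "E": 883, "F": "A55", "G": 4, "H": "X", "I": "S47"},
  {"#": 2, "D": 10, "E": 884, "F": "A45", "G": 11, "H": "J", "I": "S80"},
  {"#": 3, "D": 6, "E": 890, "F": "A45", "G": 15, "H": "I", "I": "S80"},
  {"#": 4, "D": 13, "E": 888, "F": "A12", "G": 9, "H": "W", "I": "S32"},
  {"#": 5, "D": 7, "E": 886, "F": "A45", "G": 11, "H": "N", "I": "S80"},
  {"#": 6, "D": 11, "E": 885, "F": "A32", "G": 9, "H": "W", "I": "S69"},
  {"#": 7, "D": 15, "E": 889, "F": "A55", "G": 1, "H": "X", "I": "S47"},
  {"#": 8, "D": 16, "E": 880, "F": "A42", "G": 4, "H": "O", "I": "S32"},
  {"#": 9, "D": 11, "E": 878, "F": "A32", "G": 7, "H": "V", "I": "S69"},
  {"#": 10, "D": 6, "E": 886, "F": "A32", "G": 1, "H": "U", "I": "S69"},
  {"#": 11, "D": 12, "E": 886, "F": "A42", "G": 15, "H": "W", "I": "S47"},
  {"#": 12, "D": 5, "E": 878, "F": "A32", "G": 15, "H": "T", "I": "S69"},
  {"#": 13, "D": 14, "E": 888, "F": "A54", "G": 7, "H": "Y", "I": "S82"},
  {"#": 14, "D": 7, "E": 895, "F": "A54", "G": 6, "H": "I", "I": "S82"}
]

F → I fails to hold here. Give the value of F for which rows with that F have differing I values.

F=A55: rows 1, 7 → I = S47, S47 ✓
F=A45: rows 2, 3, 5 → I = S80, S80, S80 ✓
F=A12: row 4 → I = S32 ✓
F=A32: rows 6, 9, 10, 12 → I = S69, S69, S69, S69 ✓
F=A42: rows 8, 11 → I takes values {S32, S47} — violation
F=A54: rows 13, 14 → I = S82, S82 ✓
The only F value with inconsistent I is F=A42.

A42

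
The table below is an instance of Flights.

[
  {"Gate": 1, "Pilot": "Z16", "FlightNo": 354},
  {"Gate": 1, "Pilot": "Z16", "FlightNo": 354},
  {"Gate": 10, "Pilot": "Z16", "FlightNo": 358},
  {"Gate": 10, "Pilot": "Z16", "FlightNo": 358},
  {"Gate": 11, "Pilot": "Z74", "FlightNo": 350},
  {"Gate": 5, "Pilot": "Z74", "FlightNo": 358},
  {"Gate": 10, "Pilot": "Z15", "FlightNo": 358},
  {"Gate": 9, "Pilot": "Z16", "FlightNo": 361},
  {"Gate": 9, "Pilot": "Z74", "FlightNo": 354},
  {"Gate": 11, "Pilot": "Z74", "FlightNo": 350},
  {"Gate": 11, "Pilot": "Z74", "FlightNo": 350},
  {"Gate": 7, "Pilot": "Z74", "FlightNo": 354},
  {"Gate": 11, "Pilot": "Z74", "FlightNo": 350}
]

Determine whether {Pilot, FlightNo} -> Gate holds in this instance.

No

(Pilot=Z16, FlightNo=354): 2 rows → Gate = 1, 1 ✓
(Pilot=Z16, FlightNo=358): 2 rows → Gate = 10, 10 ✓
(Pilot=Z74, FlightNo=350): 4 rows → Gate = 11, 11, 11, 11 ✓
(Pilot=Z74, FlightNo=358): 1 row → Gate = 5 ✓
(Pilot=Z15, FlightNo=358): 1 row → Gate = 10 ✓
(Pilot=Z16, FlightNo=361): 1 row → Gate = 9 ✓
(Pilot=Z74, FlightNo=354): 2 rows → Gate takes values {9, 7} — violation
Two rows agree on {Pilot, FlightNo} but differ on Gate, so {Pilot, FlightNo} -> Gate does not hold.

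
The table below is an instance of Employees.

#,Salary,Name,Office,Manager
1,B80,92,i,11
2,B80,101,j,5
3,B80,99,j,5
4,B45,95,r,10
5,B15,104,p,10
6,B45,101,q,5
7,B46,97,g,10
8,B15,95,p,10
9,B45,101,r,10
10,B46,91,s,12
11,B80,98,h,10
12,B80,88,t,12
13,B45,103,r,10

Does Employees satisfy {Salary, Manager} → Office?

(Salary=B80, Manager=11): row 1 → Office = i ✓
(Salary=B80, Manager=5): rows 2, 3 → Office = j, j ✓
(Salary=B45, Manager=10): rows 4, 9, 13 → Office = r, r, r ✓
(Salary=B15, Manager=10): rows 5, 8 → Office = p, p ✓
(Salary=B45, Manager=5): row 6 → Office = q ✓
(Salary=B46, Manager=10): row 7 → Office = g ✓
(Salary=B46, Manager=12): row 10 → Office = s ✓
(Salary=B80, Manager=10): row 11 → Office = h ✓
(Salary=B80, Manager=12): row 12 → Office = t ✓
Every {Salary, Manager} value is associated with a single Office value, so {Salary, Manager} → Office holds.

Yes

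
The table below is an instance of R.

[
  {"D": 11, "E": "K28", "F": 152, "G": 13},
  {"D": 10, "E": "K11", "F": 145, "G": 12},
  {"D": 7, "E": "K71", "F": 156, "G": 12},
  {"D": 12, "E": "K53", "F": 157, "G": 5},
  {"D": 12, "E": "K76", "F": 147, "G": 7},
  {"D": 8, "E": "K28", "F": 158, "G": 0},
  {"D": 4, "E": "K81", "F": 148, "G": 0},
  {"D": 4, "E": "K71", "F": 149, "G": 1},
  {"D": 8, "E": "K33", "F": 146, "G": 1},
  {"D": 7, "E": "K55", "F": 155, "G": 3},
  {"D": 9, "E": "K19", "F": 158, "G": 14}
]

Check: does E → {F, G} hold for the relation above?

No

E=K28: 2 rows → {F,G} takes values {(152, 13), (158, 0)} — violation
E=K11: 1 row → {F,G} = (145, 12) ✓
E=K71: 2 rows → {F,G} takes values {(156, 12), (149, 1)} — violation
E=K53: 1 row → {F,G} = (157, 5) ✓
E=K76: 1 row → {F,G} = (147, 7) ✓
E=K81: 1 row → {F,G} = (148, 0) ✓
E=K33: 1 row → {F,G} = (146, 1) ✓
E=K55: 1 row → {F,G} = (155, 3) ✓
E=K19: 1 row → {F,G} = (158, 14) ✓
Two rows agree on E but differ on {F, G}, so E → {F, G} does not hold.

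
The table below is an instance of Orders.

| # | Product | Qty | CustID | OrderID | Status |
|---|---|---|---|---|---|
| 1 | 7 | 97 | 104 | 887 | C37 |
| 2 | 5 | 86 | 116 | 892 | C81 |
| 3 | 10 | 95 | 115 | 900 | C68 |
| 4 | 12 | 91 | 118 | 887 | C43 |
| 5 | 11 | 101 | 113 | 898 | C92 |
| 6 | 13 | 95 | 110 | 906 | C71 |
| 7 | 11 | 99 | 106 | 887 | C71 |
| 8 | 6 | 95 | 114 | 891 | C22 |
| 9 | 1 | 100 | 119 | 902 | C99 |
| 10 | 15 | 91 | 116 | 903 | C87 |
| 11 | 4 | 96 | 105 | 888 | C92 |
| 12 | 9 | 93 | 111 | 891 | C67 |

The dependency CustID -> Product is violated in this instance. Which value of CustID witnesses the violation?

CustID=104: row 1 → Product = 7 ✓
CustID=116: rows 2, 10 → Product takes values {5, 15} — violation
CustID=115: row 3 → Product = 10 ✓
CustID=118: row 4 → Product = 12 ✓
CustID=113: row 5 → Product = 11 ✓
CustID=110: row 6 → Product = 13 ✓
CustID=106: row 7 → Product = 11 ✓
CustID=114: row 8 → Product = 6 ✓
CustID=119: row 9 → Product = 1 ✓
CustID=105: row 11 → Product = 4 ✓
CustID=111: row 12 → Product = 9 ✓
The only CustID value with inconsistent Product is CustID=116.

116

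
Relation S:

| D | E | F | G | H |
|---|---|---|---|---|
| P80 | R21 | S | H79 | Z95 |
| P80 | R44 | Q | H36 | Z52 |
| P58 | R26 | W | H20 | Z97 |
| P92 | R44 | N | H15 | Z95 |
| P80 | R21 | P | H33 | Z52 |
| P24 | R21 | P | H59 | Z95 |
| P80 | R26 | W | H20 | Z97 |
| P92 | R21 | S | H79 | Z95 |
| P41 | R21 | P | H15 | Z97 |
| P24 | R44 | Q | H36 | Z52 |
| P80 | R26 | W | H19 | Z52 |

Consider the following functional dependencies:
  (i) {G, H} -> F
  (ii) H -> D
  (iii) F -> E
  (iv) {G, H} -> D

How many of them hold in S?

(i) {G, H} -> F: every LHS value maps to a single RHS value — holds.
(ii) H -> D: H=Z95: 4 rows → D takes values {P80, P92, P24} — violation; H=Z52: 4 rows → D takes values {P80, P24} — violation; H=Z97: 3 rows → D takes values {P58, P80, P41} — violation — fails.
(iii) F -> E: every LHS value maps to a single RHS value — holds.
(iv) {G, H} -> D: (G=H79, H=Z95): 2 rows → D takes values {P80, P92} — violation; (G=H36, H=Z52): 2 rows → D takes values {P80, P24} — violation; (G=H20, H=Z97): 2 rows → D takes values {P58, P80} — violation — fails.
2 of the 4 dependencies hold.

2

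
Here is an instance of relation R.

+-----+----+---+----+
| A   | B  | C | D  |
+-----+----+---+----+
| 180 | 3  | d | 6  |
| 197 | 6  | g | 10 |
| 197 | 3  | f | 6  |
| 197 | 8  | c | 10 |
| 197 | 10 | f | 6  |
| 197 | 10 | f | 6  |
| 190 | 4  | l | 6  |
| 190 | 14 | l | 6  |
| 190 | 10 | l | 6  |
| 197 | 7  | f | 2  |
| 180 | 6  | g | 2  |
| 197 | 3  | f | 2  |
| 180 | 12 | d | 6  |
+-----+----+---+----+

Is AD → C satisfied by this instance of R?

No

(A=180, D=6): 2 rows → C = d, d ✓
(A=197, D=10): 2 rows → C takes values {g, c} — violation
(A=197, D=6): 3 rows → C = f, f, f ✓
(A=190, D=6): 3 rows → C = l, l, l ✓
(A=197, D=2): 2 rows → C = f, f ✓
(A=180, D=2): 1 row → C = g ✓
Two rows agree on AD but differ on C, so AD → C does not hold.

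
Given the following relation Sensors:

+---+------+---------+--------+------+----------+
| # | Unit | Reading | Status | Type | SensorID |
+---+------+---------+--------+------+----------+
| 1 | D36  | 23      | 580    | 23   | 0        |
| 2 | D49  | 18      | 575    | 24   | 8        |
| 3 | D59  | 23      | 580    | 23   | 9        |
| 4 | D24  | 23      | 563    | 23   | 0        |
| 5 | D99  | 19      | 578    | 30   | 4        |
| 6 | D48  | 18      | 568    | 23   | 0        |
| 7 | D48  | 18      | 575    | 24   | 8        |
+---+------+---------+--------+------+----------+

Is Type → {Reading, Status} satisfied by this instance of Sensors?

No

Type=23: rows 1, 3, 4, 6 → {Reading,Status} takes values {(23, 580), (23, 563), (18, 568)} — violation
Type=24: rows 2, 7 → {Reading,Status} = (18, 575), (18, 575) ✓
Type=30: row 5 → {Reading,Status} = (19, 578) ✓
Two rows agree on Type but differ on {Reading, Status}, so Type → {Reading, Status} does not hold.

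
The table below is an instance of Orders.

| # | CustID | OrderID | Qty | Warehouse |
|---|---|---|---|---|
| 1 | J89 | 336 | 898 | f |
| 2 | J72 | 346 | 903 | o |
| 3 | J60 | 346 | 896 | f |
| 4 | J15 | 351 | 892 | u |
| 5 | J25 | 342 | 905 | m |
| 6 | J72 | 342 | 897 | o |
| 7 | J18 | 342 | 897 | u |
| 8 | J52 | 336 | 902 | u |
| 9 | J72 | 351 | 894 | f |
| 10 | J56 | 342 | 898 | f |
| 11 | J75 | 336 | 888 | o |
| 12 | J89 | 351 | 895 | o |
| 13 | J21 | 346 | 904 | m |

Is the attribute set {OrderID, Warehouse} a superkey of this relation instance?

Yes

All 13 rows have distinct {OrderID, Warehouse} values, so {OrderID, Warehouse} → (all attributes) holds and {OrderID, Warehouse} is a superkey.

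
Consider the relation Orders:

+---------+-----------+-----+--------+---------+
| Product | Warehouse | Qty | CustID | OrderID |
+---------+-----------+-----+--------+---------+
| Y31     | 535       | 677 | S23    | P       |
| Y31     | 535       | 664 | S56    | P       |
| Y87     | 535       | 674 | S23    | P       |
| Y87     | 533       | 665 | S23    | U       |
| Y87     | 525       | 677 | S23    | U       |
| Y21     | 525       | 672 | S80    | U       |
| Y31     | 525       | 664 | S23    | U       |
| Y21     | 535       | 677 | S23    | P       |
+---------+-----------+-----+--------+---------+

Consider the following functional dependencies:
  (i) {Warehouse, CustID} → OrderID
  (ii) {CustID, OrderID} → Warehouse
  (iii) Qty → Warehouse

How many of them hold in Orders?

1

(i) {Warehouse, CustID} → OrderID: every LHS value maps to a single RHS value — holds.
(ii) {CustID, OrderID} → Warehouse: (CustID=S23, OrderID=U): 3 rows → Warehouse takes values {533, 525} — violation — fails.
(iii) Qty → Warehouse: Qty=677: 3 rows → Warehouse takes values {535, 525} — violation; Qty=664: 2 rows → Warehouse takes values {535, 525} — violation — fails.
1 of the 3 dependencies holds.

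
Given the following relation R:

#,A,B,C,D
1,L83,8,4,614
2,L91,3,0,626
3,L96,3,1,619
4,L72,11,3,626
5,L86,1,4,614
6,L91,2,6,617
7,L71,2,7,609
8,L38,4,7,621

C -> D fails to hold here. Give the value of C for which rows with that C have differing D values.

7

C=4: rows 1, 5 → D = 614, 614 ✓
C=0: row 2 → D = 626 ✓
C=1: row 3 → D = 619 ✓
C=3: row 4 → D = 626 ✓
C=6: row 6 → D = 617 ✓
C=7: rows 7, 8 → D takes values {609, 621} — violation
The only C value with inconsistent D is C=7.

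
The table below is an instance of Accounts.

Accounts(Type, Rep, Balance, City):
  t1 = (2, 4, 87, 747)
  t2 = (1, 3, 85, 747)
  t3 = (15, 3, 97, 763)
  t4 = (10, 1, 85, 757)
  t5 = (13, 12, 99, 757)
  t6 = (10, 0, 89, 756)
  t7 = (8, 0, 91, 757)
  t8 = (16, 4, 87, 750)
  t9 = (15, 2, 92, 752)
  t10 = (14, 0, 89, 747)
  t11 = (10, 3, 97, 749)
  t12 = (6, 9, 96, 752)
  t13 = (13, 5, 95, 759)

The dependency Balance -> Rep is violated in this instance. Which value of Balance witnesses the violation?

Balance=87: rows 1, 8 → Rep = 4, 4 ✓
Balance=85: rows 2, 4 → Rep takes values {3, 1} — violation
Balance=97: rows 3, 11 → Rep = 3, 3 ✓
Balance=99: row 5 → Rep = 12 ✓
Balance=89: rows 6, 10 → Rep = 0, 0 ✓
Balance=91: row 7 → Rep = 0 ✓
Balance=92: row 9 → Rep = 2 ✓
Balance=96: row 12 → Rep = 9 ✓
Balance=95: row 13 → Rep = 5 ✓
The only Balance value with inconsistent Rep is Balance=85.

85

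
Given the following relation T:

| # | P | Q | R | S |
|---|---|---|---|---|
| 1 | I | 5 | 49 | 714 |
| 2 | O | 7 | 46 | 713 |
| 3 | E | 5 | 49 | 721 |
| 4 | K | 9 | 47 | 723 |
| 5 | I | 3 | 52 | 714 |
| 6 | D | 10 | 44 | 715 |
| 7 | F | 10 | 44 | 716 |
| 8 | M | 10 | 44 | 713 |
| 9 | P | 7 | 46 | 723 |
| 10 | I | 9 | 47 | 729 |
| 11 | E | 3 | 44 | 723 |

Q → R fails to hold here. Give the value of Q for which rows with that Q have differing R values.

Q=5: rows 1, 3 → R = 49, 49 ✓
Q=7: rows 2, 9 → R = 46, 46 ✓
Q=9: rows 4, 10 → R = 47, 47 ✓
Q=3: rows 5, 11 → R takes values {52, 44} — violation
Q=10: rows 6, 7, 8 → R = 44, 44, 44 ✓
The only Q value with inconsistent R is Q=3.

3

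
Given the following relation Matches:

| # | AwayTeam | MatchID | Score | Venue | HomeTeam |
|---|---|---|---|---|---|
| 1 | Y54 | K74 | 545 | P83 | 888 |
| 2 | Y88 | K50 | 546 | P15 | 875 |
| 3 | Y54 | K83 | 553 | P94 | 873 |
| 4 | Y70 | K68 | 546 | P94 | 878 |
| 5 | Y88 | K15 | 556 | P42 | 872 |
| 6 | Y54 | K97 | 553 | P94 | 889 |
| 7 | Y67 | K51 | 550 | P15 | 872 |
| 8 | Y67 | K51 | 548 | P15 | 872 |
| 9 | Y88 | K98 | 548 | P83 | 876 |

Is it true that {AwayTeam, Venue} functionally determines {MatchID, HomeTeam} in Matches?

(AwayTeam=Y54, Venue=P83): row 1 → {MatchID,HomeTeam} = (K74, 888) ✓
(AwayTeam=Y88, Venue=P15): row 2 → {MatchID,HomeTeam} = (K50, 875) ✓
(AwayTeam=Y54, Venue=P94): rows 3, 6 → {MatchID,HomeTeam} takes values {(K83, 873), (K97, 889)} — violation
(AwayTeam=Y70, Venue=P94): row 4 → {MatchID,HomeTeam} = (K68, 878) ✓
(AwayTeam=Y88, Venue=P42): row 5 → {MatchID,HomeTeam} = (K15, 872) ✓
(AwayTeam=Y67, Venue=P15): rows 7, 8 → {MatchID,HomeTeam} = (K51, 872), (K51, 872) ✓
(AwayTeam=Y88, Venue=P83): row 9 → {MatchID,HomeTeam} = (K98, 876) ✓
Two rows agree on {AwayTeam, Venue} but differ on {MatchID, HomeTeam}, so {AwayTeam, Venue} → {MatchID, HomeTeam} does not hold.

No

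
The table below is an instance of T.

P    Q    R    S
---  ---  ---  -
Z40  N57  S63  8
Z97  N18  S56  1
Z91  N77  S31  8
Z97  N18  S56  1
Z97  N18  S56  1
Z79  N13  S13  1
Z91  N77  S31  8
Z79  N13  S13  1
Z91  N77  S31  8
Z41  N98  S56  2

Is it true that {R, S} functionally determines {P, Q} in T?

(R=S63, S=8): 1 row → {P,Q} = (Z40, N57) ✓
(R=S56, S=1): 3 rows → {P,Q} = (Z97, N18), (Z97, N18), (Z97, N18) ✓
(R=S31, S=8): 3 rows → {P,Q} = (Z91, N77), (Z91, N77), (Z91, N77) ✓
(R=S13, S=1): 2 rows → {P,Q} = (Z79, N13), (Z79, N13) ✓
(R=S56, S=2): 1 row → {P,Q} = (Z41, N98) ✓
Every {R, S} value is associated with a single {P, Q} value, so {R, S} -> {P, Q} holds.

Yes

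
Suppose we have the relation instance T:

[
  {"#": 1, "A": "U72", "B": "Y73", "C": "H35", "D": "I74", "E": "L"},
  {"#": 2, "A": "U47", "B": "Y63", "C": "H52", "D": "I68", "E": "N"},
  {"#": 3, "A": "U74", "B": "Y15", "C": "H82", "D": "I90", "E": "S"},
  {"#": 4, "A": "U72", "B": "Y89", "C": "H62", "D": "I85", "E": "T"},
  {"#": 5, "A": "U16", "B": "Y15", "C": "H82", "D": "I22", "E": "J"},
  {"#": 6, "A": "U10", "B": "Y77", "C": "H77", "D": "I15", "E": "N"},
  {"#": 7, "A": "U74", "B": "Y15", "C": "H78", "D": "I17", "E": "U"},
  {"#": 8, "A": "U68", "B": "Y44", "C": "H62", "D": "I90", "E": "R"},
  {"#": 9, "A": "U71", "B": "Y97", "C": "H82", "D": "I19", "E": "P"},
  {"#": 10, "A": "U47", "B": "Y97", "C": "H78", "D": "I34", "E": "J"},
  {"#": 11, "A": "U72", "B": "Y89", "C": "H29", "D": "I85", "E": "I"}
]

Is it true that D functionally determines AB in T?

No

D=I74: row 1 → {A,B} = (U72, Y73) ✓
D=I68: row 2 → {A,B} = (U47, Y63) ✓
D=I90: rows 3, 8 → {A,B} takes values {(U74, Y15), (U68, Y44)} — violation
D=I85: rows 4, 11 → {A,B} = (U72, Y89), (U72, Y89) ✓
D=I22: row 5 → {A,B} = (U16, Y15) ✓
D=I15: row 6 → {A,B} = (U10, Y77) ✓
D=I17: row 7 → {A,B} = (U74, Y15) ✓
D=I19: row 9 → {A,B} = (U71, Y97) ✓
D=I34: row 10 → {A,B} = (U47, Y97) ✓
Two rows agree on D but differ on AB, so D → AB does not hold.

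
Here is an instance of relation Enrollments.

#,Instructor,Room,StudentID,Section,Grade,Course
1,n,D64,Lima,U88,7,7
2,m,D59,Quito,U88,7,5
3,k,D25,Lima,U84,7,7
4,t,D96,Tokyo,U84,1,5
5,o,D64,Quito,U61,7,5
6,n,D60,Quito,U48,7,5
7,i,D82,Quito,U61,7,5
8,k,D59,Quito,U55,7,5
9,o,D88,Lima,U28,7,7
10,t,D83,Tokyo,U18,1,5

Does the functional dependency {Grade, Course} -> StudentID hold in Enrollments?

Yes

(Grade=7, Course=7): rows 1, 3, 9 → StudentID = Lima, Lima, Lima ✓
(Grade=7, Course=5): rows 2, 5, 6, 7, 8 → StudentID = Quito, Quito, Quito, Quito, Quito ✓
(Grade=1, Course=5): rows 4, 10 → StudentID = Tokyo, Tokyo ✓
Every {Grade, Course} value is associated with a single StudentID value, so {Grade, Course} -> StudentID holds.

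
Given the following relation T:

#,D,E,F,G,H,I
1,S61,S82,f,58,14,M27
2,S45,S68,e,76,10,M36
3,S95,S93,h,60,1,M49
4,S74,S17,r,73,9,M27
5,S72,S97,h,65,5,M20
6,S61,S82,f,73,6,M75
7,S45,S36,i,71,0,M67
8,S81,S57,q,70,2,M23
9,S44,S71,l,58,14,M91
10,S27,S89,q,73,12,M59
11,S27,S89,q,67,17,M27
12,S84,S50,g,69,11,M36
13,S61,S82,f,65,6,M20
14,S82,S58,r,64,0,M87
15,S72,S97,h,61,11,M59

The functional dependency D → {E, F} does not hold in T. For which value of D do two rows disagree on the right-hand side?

D=S61: rows 1, 6, 13 → {E,F} = (S82, f), (S82, f), (S82, f) ✓
D=S45: rows 2, 7 → {E,F} takes values {(S68, e), (S36, i)} — violation
D=S95: row 3 → {E,F} = (S93, h) ✓
D=S74: row 4 → {E,F} = (S17, r) ✓
D=S72: rows 5, 15 → {E,F} = (S97, h), (S97, h) ✓
D=S81: row 8 → {E,F} = (S57, q) ✓
D=S44: row 9 → {E,F} = (S71, l) ✓
D=S27: rows 10, 11 → {E,F} = (S89, q), (S89, q) ✓
D=S84: row 12 → {E,F} = (S50, g) ✓
D=S82: row 14 → {E,F} = (S58, r) ✓
The only D value with inconsistent RHS is D=S45.

S45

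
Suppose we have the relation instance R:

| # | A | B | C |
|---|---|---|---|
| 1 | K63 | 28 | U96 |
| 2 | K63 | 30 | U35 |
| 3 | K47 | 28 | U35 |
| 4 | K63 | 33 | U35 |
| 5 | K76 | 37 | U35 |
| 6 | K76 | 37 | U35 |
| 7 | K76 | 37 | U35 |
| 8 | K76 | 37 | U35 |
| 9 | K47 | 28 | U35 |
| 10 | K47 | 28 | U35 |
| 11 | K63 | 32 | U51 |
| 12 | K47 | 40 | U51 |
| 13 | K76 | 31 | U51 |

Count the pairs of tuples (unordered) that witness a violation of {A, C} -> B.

1

(A=K63, C=U35): violating pairs (2,4) — 1 pair.
(A=K47, C=U35): all 3 rows agree on B — 0 pairs.
(A=K76, C=U35): all 4 rows agree on B — 0 pairs.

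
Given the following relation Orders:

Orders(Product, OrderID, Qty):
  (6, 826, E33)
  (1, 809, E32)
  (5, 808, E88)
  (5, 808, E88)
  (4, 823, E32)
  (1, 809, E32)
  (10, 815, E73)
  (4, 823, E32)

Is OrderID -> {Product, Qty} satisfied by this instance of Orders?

OrderID=826: 1 row → {Product,Qty} = (6, E33) ✓
OrderID=809: 2 rows → {Product,Qty} = (1, E32), (1, E32) ✓
OrderID=808: 2 rows → {Product,Qty} = (5, E88), (5, E88) ✓
OrderID=823: 2 rows → {Product,Qty} = (4, E32), (4, E32) ✓
OrderID=815: 1 row → {Product,Qty} = (10, E73) ✓
Every OrderID value is associated with a single {Product, Qty} value, so OrderID -> {Product, Qty} holds.

Yes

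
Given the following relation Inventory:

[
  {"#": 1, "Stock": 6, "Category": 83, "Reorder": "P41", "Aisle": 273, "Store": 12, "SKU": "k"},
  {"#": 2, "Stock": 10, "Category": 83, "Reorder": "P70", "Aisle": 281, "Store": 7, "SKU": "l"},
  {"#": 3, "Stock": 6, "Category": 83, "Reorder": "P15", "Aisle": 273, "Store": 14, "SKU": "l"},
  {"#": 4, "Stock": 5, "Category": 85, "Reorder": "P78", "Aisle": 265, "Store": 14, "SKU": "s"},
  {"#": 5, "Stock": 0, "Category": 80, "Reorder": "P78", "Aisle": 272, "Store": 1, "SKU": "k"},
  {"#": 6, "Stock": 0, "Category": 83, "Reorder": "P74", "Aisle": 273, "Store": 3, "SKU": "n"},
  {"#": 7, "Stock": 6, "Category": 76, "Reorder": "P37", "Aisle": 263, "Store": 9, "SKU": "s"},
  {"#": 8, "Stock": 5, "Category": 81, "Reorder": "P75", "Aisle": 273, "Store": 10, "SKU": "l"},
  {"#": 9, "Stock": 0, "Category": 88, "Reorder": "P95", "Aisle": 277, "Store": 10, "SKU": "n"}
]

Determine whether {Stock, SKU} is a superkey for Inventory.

Rows 6 and 9 have the same {Stock, SKU} value (Stock=0, SKU=n) but are distinct tuples, so {Stock, SKU} does not determine every attribute — not a superkey.

No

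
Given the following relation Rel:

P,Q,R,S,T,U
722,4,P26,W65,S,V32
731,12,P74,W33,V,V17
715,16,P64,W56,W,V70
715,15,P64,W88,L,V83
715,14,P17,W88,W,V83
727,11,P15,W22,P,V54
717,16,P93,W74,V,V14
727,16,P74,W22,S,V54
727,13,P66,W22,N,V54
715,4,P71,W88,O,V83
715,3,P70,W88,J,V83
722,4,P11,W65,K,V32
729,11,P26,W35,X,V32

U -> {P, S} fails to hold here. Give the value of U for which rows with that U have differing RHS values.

U=V32: 3 rows → {P,S} takes values {(722, W65), (729, W35)} — violation
U=V17: 1 row → {P,S} = (731, W33) ✓
U=V70: 1 row → {P,S} = (715, W56) ✓
U=V83: 4 rows → {P,S} = (715, W88), (715, W88), (715, W88), (715, W88) ✓
U=V54: 3 rows → {P,S} = (727, W22), (727, W22), (727, W22) ✓
U=V14: 1 row → {P,S} = (717, W74) ✓
The only U value with inconsistent RHS is U=V32.

V32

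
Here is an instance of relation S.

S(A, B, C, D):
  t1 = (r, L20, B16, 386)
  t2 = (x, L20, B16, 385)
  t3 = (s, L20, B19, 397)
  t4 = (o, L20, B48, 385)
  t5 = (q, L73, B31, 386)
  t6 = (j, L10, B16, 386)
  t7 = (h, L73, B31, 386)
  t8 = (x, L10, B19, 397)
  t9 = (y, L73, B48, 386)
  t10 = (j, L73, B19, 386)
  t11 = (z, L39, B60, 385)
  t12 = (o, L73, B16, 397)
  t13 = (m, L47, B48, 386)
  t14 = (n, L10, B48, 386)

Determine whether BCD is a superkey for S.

Rows 5 and 7 have the same BCD value (B=L73, C=B31, D=386) but are distinct tuples, so BCD does not determine every attribute — not a superkey.

No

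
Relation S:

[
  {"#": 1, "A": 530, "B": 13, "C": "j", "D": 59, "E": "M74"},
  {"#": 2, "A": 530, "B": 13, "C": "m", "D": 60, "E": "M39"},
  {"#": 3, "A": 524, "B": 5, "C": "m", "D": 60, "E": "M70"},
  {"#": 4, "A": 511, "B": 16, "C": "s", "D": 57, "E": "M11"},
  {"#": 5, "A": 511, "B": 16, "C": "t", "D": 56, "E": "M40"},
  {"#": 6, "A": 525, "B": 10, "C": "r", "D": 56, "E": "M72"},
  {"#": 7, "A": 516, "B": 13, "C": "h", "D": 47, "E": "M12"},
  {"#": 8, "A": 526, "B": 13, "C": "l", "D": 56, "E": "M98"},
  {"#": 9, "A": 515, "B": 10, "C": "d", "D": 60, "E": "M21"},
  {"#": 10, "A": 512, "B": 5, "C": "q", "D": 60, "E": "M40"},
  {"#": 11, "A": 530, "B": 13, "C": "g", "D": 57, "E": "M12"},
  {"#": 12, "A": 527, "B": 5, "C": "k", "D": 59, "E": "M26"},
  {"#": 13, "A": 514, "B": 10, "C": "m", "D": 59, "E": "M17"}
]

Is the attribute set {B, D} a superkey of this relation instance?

No

Rows 3 and 10 have the same {B, D} value (B=5, D=60) but are distinct tuples, so {B, D} does not determine every attribute — not a superkey.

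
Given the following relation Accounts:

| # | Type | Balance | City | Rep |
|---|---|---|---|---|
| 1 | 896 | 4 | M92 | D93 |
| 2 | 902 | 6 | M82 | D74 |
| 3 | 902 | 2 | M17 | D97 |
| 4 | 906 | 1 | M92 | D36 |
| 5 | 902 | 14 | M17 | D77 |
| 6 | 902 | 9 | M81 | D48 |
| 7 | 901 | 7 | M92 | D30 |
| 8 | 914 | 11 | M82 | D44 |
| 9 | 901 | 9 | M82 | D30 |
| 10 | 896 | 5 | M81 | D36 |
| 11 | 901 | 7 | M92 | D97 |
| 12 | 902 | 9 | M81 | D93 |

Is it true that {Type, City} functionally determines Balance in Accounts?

(Type=896, City=M92): row 1 → Balance = 4 ✓
(Type=902, City=M82): row 2 → Balance = 6 ✓
(Type=902, City=M17): rows 3, 5 → Balance takes values {2, 14} — violation
(Type=906, City=M92): row 4 → Balance = 1 ✓
(Type=902, City=M81): rows 6, 12 → Balance = 9, 9 ✓
(Type=901, City=M92): rows 7, 11 → Balance = 7, 7 ✓
(Type=914, City=M82): row 8 → Balance = 11 ✓
(Type=901, City=M82): row 9 → Balance = 9 ✓
(Type=896, City=M81): row 10 → Balance = 5 ✓
Two rows agree on {Type, City} but differ on Balance, so {Type, City} -> Balance does not hold.

No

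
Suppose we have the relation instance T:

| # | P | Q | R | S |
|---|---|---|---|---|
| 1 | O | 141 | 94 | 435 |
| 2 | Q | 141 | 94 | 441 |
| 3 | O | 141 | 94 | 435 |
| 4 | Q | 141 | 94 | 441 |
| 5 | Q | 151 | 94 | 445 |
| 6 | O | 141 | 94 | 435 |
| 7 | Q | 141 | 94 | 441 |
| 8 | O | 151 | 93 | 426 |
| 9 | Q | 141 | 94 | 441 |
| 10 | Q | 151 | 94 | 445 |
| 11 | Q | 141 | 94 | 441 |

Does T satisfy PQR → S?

(P=O, Q=141, R=94): rows 1, 3, 6 → S = 435, 435, 435 ✓
(P=Q, Q=141, R=94): rows 2, 4, 7, 9, 11 → S = 441, 441, 441, 441, 441 ✓
(P=Q, Q=151, R=94): rows 5, 10 → S = 445, 445 ✓
(P=O, Q=151, R=93): row 8 → S = 426 ✓
Every PQR value is associated with a single S value, so PQR → S holds.

Yes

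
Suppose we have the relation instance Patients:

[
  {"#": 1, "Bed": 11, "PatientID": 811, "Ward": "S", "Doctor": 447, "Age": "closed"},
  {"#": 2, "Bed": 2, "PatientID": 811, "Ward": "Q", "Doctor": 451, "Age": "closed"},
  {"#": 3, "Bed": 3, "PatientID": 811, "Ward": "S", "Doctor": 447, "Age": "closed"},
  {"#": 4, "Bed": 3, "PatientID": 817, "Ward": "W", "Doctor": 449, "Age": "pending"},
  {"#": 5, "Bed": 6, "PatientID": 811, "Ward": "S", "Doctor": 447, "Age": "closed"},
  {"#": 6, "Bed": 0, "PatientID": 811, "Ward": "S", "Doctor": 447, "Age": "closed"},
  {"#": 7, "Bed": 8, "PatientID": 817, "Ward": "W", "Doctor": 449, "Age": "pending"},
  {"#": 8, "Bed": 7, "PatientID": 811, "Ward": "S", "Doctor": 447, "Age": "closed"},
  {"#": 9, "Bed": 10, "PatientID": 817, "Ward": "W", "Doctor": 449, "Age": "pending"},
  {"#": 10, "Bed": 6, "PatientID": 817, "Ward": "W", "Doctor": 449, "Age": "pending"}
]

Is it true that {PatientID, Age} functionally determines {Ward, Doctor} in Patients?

(PatientID=811, Age=closed): rows 1, 2, 3, 5, 6, 8 → {Ward,Doctor} takes values {(S, 447), (Q, 451)} — violation
(PatientID=817, Age=pending): rows 4, 7, 9, 10 → {Ward,Doctor} = (W, 449), (W, 449), (W, 449), (W, 449) ✓
Two rows agree on {PatientID, Age} but differ on {Ward, Doctor}, so {PatientID, Age} → {Ward, Doctor} does not hold.

No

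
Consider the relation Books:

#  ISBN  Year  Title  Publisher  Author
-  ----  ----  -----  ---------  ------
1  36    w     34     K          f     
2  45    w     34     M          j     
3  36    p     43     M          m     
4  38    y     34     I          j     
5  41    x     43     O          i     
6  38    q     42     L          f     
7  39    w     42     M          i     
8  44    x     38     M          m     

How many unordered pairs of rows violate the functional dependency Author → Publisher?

Author=f: violating pairs (1,6) — 1 pair.
Author=j: violating pairs (2,4) — 1 pair.
Author=m: all 2 rows agree on Publisher — 0 pairs.
Author=i: violating pairs (5,7) — 1 pair.

3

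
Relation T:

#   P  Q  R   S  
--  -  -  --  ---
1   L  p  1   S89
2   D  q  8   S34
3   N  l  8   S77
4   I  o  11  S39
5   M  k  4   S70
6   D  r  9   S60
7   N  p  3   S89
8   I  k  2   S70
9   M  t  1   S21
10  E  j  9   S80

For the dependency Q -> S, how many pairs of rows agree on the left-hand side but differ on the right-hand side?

Q=p: all 2 rows agree on S — 0 pairs.
Q=k: all 2 rows agree on S — 0 pairs.

0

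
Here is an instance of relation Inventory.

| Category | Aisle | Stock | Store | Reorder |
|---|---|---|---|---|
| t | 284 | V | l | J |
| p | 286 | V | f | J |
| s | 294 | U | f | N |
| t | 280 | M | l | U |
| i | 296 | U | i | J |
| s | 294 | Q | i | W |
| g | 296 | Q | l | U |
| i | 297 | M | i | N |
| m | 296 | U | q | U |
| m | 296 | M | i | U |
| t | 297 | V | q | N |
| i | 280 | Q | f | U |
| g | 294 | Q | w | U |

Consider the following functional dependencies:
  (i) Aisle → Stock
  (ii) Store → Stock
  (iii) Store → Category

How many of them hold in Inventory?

(i) Aisle → Stock: Aisle=294: 3 rows → Stock takes values {U, Q} — violation; Aisle=280: 2 rows → Stock takes values {M, Q} — violation; Aisle=296: 4 rows → Stock takes values {U, Q, M} — violation; Aisle=297: 2 rows → Stock takes values {M, V} — violation — fails.
(ii) Store → Stock: Store=l: 3 rows → Stock takes values {V, M, Q} — violation; Store=f: 3 rows → Stock takes values {V, U, Q} — violation; Store=i: 4 rows → Stock takes values {U, Q, M} — violation; Store=q: 2 rows → Stock takes values {U, V} — violation — fails.
(iii) Store → Category: Store=l: 3 rows → Category takes values {t, g} — violation; Store=f: 3 rows → Category takes values {p, s, i} — violation; Store=i: 4 rows → Category takes values {i, s, m} — violation; Store=q: 2 rows → Category takes values {m, t} — violation — fails.
None of the 3 dependencies hold.

0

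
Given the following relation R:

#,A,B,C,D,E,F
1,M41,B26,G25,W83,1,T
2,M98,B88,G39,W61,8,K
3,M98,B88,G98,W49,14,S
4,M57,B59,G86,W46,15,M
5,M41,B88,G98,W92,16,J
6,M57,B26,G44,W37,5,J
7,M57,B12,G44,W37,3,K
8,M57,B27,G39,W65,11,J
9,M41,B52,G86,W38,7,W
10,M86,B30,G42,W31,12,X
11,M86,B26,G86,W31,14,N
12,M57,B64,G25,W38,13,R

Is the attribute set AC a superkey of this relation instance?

Rows 6 and 7 have the same AC value (A=M57, C=G44) but are distinct tuples, so AC does not determine every attribute — not a superkey.

No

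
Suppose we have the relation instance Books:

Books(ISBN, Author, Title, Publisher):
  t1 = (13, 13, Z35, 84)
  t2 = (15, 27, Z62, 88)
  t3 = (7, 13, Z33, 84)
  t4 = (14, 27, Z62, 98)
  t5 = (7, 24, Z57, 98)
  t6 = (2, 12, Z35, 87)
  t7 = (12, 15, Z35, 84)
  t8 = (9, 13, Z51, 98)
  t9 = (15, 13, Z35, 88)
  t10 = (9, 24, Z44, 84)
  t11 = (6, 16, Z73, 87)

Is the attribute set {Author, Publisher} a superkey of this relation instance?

Rows 1 and 3 have the same {Author, Publisher} value (Author=13, Publisher=84) but are distinct tuples, so {Author, Publisher} does not determine every attribute — not a superkey.

No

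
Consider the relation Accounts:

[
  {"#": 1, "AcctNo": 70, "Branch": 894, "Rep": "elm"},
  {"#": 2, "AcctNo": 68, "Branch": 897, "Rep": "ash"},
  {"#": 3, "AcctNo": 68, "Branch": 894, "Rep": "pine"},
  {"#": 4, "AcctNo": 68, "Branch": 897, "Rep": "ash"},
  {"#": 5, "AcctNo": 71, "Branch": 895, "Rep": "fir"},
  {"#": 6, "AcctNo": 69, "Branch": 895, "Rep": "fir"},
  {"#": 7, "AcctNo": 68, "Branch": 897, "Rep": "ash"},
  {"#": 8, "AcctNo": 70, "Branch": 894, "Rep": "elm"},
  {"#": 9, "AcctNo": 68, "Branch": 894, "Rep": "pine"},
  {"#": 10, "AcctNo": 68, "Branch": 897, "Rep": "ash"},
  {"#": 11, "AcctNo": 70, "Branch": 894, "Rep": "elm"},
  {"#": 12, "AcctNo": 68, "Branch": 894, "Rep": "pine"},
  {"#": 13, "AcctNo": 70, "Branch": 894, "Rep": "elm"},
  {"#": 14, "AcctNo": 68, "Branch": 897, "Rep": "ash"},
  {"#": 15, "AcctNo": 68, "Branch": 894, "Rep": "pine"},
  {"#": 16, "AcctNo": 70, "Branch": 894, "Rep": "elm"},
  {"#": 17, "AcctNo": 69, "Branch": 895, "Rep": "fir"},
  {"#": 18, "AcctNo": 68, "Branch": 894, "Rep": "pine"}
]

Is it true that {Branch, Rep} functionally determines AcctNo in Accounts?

No

(Branch=894, Rep=elm): rows 1, 8, 11, 13, 16 → AcctNo = 70, 70, 70, 70, 70 ✓
(Branch=897, Rep=ash): rows 2, 4, 7, 10, 14 → AcctNo = 68, 68, 68, 68, 68 ✓
(Branch=894, Rep=pine): rows 3, 9, 12, 15, 18 → AcctNo = 68, 68, 68, 68, 68 ✓
(Branch=895, Rep=fir): rows 5, 6, 17 → AcctNo takes values {71, 69} — violation
Two rows agree on {Branch, Rep} but differ on AcctNo, so {Branch, Rep} -> AcctNo does not hold.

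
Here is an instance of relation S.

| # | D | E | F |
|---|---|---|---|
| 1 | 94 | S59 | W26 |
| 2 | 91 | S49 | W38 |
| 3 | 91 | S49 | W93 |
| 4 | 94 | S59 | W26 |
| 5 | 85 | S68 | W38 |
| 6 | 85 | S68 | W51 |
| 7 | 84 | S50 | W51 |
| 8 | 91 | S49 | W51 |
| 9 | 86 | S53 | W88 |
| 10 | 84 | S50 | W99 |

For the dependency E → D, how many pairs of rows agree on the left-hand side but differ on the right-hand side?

E=S59: all 2 rows agree on D — 0 pairs.
E=S49: all 3 rows agree on D — 0 pairs.
E=S68: all 2 rows agree on D — 0 pairs.
E=S50: all 2 rows agree on D — 0 pairs.

0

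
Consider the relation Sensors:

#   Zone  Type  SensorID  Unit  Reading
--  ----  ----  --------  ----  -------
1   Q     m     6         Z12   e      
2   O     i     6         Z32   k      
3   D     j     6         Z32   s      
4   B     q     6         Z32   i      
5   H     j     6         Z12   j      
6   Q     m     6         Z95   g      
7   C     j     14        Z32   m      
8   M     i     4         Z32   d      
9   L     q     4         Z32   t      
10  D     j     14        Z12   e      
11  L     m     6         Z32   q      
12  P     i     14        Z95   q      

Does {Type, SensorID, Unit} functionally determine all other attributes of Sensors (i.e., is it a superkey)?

Yes

All 12 rows have distinct {Type, SensorID, Unit} values, so {Type, SensorID, Unit} → (all attributes) holds and {Type, SensorID, Unit} is a superkey.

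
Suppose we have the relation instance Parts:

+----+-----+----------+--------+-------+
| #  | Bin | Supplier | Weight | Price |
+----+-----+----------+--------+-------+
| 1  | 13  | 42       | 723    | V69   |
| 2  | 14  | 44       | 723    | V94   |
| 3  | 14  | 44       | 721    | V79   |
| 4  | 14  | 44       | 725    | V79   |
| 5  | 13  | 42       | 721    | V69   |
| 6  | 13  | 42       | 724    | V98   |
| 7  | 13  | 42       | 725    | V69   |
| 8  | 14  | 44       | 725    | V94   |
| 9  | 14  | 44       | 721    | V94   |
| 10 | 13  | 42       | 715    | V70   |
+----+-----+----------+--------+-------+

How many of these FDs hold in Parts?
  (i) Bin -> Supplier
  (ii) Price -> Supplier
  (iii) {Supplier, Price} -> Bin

(i) Bin -> Supplier: every LHS value maps to a single RHS value — holds.
(ii) Price -> Supplier: every LHS value maps to a single RHS value — holds.
(iii) {Supplier, Price} -> Bin: every LHS value maps to a single RHS value — holds.
3 of the 3 dependencies hold.

3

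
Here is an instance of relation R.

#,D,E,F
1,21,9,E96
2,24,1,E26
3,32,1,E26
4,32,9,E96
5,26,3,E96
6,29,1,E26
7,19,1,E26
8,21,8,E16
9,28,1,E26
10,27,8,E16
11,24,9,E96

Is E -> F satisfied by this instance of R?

Yes

E=9: rows 1, 4, 11 → F = E96, E96, E96 ✓
E=1: rows 2, 3, 6, 7, 9 → F = E26, E26, E26, E26, E26 ✓
E=3: row 5 → F = E96 ✓
E=8: rows 8, 10 → F = E16, E16 ✓
Every E value is associated with a single F value, so E -> F holds.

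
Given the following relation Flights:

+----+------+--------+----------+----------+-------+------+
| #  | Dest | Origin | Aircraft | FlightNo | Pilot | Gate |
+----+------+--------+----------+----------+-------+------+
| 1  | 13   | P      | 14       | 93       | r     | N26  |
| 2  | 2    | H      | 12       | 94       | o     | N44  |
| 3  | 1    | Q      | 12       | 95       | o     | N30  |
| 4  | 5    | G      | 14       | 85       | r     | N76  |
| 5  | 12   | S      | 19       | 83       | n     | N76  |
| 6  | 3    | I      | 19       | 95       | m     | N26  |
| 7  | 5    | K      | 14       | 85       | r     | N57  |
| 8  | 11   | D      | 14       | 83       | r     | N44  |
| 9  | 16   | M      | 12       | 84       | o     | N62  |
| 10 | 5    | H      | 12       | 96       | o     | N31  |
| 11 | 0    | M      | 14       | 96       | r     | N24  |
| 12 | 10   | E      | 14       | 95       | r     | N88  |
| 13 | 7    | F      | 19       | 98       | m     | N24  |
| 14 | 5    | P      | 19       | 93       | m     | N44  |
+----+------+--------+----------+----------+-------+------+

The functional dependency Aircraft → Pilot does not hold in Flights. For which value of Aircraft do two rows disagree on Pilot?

Aircraft=14: rows 1, 4, 7, 8, 11, 12 → Pilot = r, r, r, r, r, r ✓
Aircraft=12: rows 2, 3, 9, 10 → Pilot = o, o, o, o ✓
Aircraft=19: rows 5, 6, 13, 14 → Pilot takes values {n, m} — violation
The only Aircraft value with inconsistent Pilot is Aircraft=19.

19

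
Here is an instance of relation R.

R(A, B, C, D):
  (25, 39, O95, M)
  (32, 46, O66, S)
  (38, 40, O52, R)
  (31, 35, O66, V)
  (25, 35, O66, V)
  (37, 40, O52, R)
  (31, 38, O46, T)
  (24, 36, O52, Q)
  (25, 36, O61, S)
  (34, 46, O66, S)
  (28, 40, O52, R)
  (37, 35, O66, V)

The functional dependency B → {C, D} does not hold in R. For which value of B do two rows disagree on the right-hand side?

36

B=39: 1 row → {C,D} = (O95, M) ✓
B=46: 2 rows → {C,D} = (O66, S), (O66, S) ✓
B=40: 3 rows → {C,D} = (O52, R), (O52, R), (O52, R) ✓
B=35: 3 rows → {C,D} = (O66, V), (O66, V), (O66, V) ✓
B=38: 1 row → {C,D} = (O46, T) ✓
B=36: 2 rows → {C,D} takes values {(O52, Q), (O61, S)} — violation
The only B value with inconsistent RHS is B=36.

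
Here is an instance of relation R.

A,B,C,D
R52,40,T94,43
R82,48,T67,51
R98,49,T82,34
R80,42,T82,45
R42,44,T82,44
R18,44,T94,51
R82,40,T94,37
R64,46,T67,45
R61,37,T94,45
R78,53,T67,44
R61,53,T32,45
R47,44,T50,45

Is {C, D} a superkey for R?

All 12 rows have distinct {C, D} values, so {C, D} → (all attributes) holds and {C, D} is a superkey.

Yes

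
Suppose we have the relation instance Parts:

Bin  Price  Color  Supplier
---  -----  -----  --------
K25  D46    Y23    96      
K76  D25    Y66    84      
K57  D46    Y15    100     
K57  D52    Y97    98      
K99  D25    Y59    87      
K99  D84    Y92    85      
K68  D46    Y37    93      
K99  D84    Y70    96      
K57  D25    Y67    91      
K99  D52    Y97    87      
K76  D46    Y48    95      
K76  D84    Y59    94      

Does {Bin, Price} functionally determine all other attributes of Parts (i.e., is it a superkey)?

Two distinct rows share (Bin=K99, Price=D84), so {Bin, Price} does not determine every attribute — not a superkey.

No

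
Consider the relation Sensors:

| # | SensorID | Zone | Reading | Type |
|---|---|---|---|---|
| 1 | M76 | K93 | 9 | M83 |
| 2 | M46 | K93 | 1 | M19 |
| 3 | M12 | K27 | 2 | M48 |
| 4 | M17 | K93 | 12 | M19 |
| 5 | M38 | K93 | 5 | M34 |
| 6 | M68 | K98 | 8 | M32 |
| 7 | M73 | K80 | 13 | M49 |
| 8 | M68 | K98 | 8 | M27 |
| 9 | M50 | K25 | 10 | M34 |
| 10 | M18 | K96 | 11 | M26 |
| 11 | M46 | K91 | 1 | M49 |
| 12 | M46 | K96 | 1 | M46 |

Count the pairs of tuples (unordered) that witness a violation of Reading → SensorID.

Reading=1: all 3 rows agree on SensorID — 0 pairs.
Reading=8: all 2 rows agree on SensorID — 0 pairs.

0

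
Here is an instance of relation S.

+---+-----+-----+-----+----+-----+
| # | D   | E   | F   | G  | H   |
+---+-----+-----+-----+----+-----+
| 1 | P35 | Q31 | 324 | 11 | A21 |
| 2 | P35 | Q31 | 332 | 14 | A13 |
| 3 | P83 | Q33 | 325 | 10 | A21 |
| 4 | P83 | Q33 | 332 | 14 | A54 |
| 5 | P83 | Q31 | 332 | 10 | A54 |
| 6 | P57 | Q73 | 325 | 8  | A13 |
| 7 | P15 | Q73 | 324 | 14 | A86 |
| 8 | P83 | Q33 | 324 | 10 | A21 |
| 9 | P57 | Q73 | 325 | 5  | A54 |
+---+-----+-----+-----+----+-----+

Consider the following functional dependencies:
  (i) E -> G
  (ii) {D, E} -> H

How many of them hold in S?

(i) E -> G: E=Q31: rows 1, 2, 5 → G takes values {11, 14, 10} — violation; E=Q33: rows 3, 4, 8 → G takes values {10, 14} — violation; E=Q73: rows 6, 7, 9 → G takes values {8, 14, 5} — violation — fails.
(ii) {D, E} -> H: (D=P35, E=Q31): rows 1, 2 → H takes values {A21, A13} — violation; (D=P83, E=Q33): rows 3, 4, 8 → H takes values {A21, A54} — violation; (D=P57, E=Q73): rows 6, 9 → H takes values {A13, A54} — violation — fails.
None of the 2 dependencies hold.

0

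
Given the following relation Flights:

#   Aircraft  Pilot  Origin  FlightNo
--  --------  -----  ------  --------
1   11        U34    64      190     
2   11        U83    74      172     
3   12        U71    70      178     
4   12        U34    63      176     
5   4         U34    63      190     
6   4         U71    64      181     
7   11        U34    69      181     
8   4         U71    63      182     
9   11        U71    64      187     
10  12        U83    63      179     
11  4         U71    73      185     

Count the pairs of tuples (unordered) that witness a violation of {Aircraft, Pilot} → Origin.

(Aircraft=11, Pilot=U34): violating pairs (1,7) — 1 pair.
(Aircraft=4, Pilot=U71): violating pairs (6,8), (6,11), (8,11) — 3 pairs.

4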